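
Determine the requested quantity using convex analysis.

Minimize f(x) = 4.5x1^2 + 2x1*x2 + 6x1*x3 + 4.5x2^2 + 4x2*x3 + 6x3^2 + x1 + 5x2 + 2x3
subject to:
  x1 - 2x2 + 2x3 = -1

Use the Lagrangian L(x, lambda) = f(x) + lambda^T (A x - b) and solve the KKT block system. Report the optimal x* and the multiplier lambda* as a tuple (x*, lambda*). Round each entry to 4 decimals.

Form the Lagrangian:
  L(x, lambda) = (1/2) x^T Q x + c^T x + lambda^T (A x - b)
Stationarity (grad_x L = 0): Q x + c + A^T lambda = 0.
Primal feasibility: A x = b.

This gives the KKT block system:
  [ Q   A^T ] [ x     ]   [-c ]
  [ A    0  ] [ lambda ] = [ b ]

Solving the linear system:
  x*      = (0, 0.0345, -0.4655)
  lambda* = (1.7241)
  f(x*)   = 0.4828

x* = (0, 0.0345, -0.4655), lambda* = (1.7241)


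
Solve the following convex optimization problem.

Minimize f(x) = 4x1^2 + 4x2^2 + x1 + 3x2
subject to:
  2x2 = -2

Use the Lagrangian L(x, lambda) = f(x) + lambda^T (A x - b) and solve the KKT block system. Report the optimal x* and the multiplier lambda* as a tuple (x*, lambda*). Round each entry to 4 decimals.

Form the Lagrangian:
  L(x, lambda) = (1/2) x^T Q x + c^T x + lambda^T (A x - b)
Stationarity (grad_x L = 0): Q x + c + A^T lambda = 0.
Primal feasibility: A x = b.

This gives the KKT block system:
  [ Q   A^T ] [ x     ]   [-c ]
  [ A    0  ] [ lambda ] = [ b ]

Solving the linear system:
  x*      = (-0.125, -1)
  lambda* = (2.5)
  f(x*)   = 0.9375

x* = (-0.125, -1), lambda* = (2.5)


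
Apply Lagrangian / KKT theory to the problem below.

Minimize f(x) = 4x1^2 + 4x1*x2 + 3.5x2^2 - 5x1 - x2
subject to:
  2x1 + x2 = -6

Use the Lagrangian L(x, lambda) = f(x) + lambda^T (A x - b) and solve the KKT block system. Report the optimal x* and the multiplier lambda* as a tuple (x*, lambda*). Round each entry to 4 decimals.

Form the Lagrangian:
  L(x, lambda) = (1/2) x^T Q x + c^T x + lambda^T (A x - b)
Stationarity (grad_x L = 0): Q x + c + A^T lambda = 0.
Primal feasibility: A x = b.

This gives the KKT block system:
  [ Q   A^T ] [ x     ]   [-c ]
  [ A    0  ] [ lambda ] = [ b ]

Solving the linear system:
  x*      = (-2.85, -0.3)
  lambda* = (14.5)
  f(x*)   = 50.775

x* = (-2.85, -0.3), lambda* = (14.5)


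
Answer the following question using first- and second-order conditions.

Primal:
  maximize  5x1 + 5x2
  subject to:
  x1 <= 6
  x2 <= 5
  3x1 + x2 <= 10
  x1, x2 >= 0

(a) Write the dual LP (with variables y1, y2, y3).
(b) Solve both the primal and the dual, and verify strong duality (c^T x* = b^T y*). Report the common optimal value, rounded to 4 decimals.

The standard primal-dual pair for 'max c^T x s.t. A x <= b, x >= 0' is:
  Dual:  min b^T y  s.t.  A^T y >= c,  y >= 0.

So the dual LP is:
  minimize  6y1 + 5y2 + 10y3
  subject to:
    y1 + 3y3 >= 5
    y2 + y3 >= 5
    y1, y2, y3 >= 0

Solving the primal: x* = (1.6667, 5).
  primal value c^T x* = 33.3333.
Solving the dual: y* = (0, 3.3333, 1.6667).
  dual value b^T y* = 33.3333.
Strong duality: c^T x* = b^T y*. Confirmed.

33.3333


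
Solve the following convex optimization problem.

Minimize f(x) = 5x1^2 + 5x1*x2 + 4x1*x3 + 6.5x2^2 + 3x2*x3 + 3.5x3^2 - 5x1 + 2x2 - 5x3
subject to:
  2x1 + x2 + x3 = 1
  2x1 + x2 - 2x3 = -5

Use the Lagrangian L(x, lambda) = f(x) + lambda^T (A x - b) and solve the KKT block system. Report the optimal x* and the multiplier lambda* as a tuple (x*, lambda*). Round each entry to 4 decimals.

Form the Lagrangian:
  L(x, lambda) = (1/2) x^T Q x + c^T x + lambda^T (A x - b)
Stationarity (grad_x L = 0): Q x + c + A^T lambda = 0.
Primal feasibility: A x = b.

This gives the KKT block system:
  [ Q   A^T ] [ x     ]   [-c ]
  [ A    0  ] [ lambda ] = [ b ]

Solving the linear system:
  x*      = (-0.1905, -0.619, 2)
  lambda* = (-1.4603, 2.4603)
  f(x*)   = 1.7381

x* = (-0.1905, -0.619, 2), lambda* = (-1.4603, 2.4603)


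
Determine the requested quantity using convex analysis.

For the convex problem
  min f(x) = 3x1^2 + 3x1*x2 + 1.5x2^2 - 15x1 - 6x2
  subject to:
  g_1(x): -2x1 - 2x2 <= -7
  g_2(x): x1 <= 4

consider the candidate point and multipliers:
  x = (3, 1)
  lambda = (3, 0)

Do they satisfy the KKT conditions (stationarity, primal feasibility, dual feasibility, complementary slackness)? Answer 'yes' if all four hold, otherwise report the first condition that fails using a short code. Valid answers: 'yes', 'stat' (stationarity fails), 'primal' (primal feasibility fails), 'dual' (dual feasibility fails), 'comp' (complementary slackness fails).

Gradient of f: grad f(x) = Q x + c = (6, 6)
Constraint values g_i(x) = a_i^T x - b_i:
  g_1((3, 1)) = -1
  g_2((3, 1)) = -1
Stationarity residual: grad f(x) + sum_i lambda_i a_i = (0, 0)
  -> stationarity OK
Primal feasibility (all g_i <= 0): OK
Dual feasibility (all lambda_i >= 0): OK
Complementary slackness (lambda_i * g_i(x) = 0 for all i): FAILS

Verdict: the first failing condition is complementary_slackness -> comp.

comp


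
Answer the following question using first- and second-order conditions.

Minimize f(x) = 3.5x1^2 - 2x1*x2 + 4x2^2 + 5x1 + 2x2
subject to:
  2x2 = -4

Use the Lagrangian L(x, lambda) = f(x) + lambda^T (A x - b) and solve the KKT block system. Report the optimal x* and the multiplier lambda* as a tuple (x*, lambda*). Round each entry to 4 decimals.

Form the Lagrangian:
  L(x, lambda) = (1/2) x^T Q x + c^T x + lambda^T (A x - b)
Stationarity (grad_x L = 0): Q x + c + A^T lambda = 0.
Primal feasibility: A x = b.

This gives the KKT block system:
  [ Q   A^T ] [ x     ]   [-c ]
  [ A    0  ] [ lambda ] = [ b ]

Solving the linear system:
  x*      = (-1.2857, -2)
  lambda* = (5.7143)
  f(x*)   = 6.2143

x* = (-1.2857, -2), lambda* = (5.7143)


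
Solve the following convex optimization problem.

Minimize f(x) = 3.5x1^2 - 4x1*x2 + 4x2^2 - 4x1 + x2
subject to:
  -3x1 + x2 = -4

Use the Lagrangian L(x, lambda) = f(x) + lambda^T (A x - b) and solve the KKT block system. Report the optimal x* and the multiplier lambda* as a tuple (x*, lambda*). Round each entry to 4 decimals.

Form the Lagrangian:
  L(x, lambda) = (1/2) x^T Q x + c^T x + lambda^T (A x - b)
Stationarity (grad_x L = 0): Q x + c + A^T lambda = 0.
Primal feasibility: A x = b.

This gives the KKT block system:
  [ Q   A^T ] [ x     ]   [-c ]
  [ A    0  ] [ lambda ] = [ b ]

Solving the linear system:
  x*      = (1.4727, 0.4182)
  lambda* = (1.5455)
  f(x*)   = 0.3545

x* = (1.4727, 0.4182), lambda* = (1.5455)


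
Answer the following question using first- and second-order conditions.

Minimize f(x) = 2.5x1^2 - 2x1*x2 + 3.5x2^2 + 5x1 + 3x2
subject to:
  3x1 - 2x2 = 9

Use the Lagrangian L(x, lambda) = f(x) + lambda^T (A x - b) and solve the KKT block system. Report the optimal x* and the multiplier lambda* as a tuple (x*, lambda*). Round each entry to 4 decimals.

Form the Lagrangian:
  L(x, lambda) = (1/2) x^T Q x + c^T x + lambda^T (A x - b)
Stationarity (grad_x L = 0): Q x + c + A^T lambda = 0.
Primal feasibility: A x = b.

This gives the KKT block system:
  [ Q   A^T ] [ x     ]   [-c ]
  [ A    0  ] [ lambda ] = [ b ]

Solving the linear system:
  x*      = (1.9492, -1.5763)
  lambda* = (-5.9661)
  f(x*)   = 29.3559

x* = (1.9492, -1.5763), lambda* = (-5.9661)


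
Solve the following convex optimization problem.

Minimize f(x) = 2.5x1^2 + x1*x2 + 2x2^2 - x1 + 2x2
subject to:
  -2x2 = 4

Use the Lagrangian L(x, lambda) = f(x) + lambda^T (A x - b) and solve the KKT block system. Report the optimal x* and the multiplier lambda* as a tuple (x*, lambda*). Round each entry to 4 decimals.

Form the Lagrangian:
  L(x, lambda) = (1/2) x^T Q x + c^T x + lambda^T (A x - b)
Stationarity (grad_x L = 0): Q x + c + A^T lambda = 0.
Primal feasibility: A x = b.

This gives the KKT block system:
  [ Q   A^T ] [ x     ]   [-c ]
  [ A    0  ] [ lambda ] = [ b ]

Solving the linear system:
  x*      = (0.6, -2)
  lambda* = (-2.7)
  f(x*)   = 3.1

x* = (0.6, -2), lambda* = (-2.7)


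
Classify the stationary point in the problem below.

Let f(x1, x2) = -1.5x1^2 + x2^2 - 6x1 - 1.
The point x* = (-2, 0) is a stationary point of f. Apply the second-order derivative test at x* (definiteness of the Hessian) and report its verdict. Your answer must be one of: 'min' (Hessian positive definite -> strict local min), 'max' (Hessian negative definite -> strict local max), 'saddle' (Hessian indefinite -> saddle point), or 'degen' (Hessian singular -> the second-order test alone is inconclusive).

Compute the Hessian H = grad^2 f:
  H = [[-3, 0], [0, 2]]
Verify stationarity: grad f(x*) = H x* + g = (0, 0).
Eigenvalues of H: -3, 2.
Eigenvalues have mixed signs, so H is indefinite -> x* is a saddle point.

saddle


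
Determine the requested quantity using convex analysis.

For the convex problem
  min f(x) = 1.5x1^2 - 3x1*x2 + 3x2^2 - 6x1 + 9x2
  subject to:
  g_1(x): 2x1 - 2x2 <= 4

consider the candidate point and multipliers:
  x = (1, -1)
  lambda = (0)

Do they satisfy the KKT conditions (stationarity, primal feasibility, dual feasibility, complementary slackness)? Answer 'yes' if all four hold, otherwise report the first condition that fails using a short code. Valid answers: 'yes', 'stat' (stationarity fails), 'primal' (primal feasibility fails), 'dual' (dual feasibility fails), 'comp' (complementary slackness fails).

Gradient of f: grad f(x) = Q x + c = (0, 0)
Constraint values g_i(x) = a_i^T x - b_i:
  g_1((1, -1)) = 0
Stationarity residual: grad f(x) + sum_i lambda_i a_i = (0, 0)
  -> stationarity OK
Primal feasibility (all g_i <= 0): OK
Dual feasibility (all lambda_i >= 0): OK
Complementary slackness (lambda_i * g_i(x) = 0 for all i): OK

Verdict: yes, KKT holds.

yes


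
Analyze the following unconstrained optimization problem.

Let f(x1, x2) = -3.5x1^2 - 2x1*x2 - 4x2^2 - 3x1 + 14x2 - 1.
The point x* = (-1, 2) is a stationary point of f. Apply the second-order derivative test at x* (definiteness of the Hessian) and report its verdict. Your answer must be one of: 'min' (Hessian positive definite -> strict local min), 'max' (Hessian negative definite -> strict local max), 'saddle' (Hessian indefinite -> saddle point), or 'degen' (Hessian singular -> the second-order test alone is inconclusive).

Compute the Hessian H = grad^2 f:
  H = [[-7, -2], [-2, -8]]
Verify stationarity: grad f(x*) = H x* + g = (0, 0).
Eigenvalues of H: -9.5616, -5.4384.
Both eigenvalues < 0, so H is negative definite -> x* is a strict local max.

max


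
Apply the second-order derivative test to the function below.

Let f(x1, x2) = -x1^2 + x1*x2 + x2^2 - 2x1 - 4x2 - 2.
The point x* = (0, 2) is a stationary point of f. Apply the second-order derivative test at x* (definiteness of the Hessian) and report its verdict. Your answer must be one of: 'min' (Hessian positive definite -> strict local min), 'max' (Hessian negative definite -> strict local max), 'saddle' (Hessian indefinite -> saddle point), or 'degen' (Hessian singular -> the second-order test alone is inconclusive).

Compute the Hessian H = grad^2 f:
  H = [[-2, 1], [1, 2]]
Verify stationarity: grad f(x*) = H x* + g = (0, 0).
Eigenvalues of H: -2.2361, 2.2361.
Eigenvalues have mixed signs, so H is indefinite -> x* is a saddle point.

saddle


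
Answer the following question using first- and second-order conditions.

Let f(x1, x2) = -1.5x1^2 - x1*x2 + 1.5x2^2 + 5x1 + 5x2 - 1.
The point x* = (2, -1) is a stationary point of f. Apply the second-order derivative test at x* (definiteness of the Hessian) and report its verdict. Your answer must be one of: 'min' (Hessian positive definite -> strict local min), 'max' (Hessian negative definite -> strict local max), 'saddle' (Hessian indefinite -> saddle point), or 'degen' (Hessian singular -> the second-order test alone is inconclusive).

Compute the Hessian H = grad^2 f:
  H = [[-3, -1], [-1, 3]]
Verify stationarity: grad f(x*) = H x* + g = (0, 0).
Eigenvalues of H: -3.1623, 3.1623.
Eigenvalues have mixed signs, so H is indefinite -> x* is a saddle point.

saddle


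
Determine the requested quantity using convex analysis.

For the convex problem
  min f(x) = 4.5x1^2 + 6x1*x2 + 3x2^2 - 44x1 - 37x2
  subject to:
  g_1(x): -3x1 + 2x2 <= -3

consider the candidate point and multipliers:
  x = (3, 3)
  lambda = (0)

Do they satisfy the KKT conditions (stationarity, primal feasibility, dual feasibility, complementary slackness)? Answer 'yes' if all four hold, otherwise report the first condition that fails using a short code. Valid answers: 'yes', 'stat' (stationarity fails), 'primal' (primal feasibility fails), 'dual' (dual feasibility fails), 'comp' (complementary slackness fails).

Gradient of f: grad f(x) = Q x + c = (1, -1)
Constraint values g_i(x) = a_i^T x - b_i:
  g_1((3, 3)) = 0
Stationarity residual: grad f(x) + sum_i lambda_i a_i = (1, -1)
  -> stationarity FAILS
Primal feasibility (all g_i <= 0): OK
Dual feasibility (all lambda_i >= 0): OK
Complementary slackness (lambda_i * g_i(x) = 0 for all i): OK

Verdict: the first failing condition is stationarity -> stat.

stat


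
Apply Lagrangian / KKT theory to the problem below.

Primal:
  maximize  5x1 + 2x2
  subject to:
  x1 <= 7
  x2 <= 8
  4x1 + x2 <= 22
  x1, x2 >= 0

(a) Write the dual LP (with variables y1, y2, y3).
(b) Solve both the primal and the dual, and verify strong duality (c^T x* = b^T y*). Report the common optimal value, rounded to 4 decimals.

The standard primal-dual pair for 'max c^T x s.t. A x <= b, x >= 0' is:
  Dual:  min b^T y  s.t.  A^T y >= c,  y >= 0.

So the dual LP is:
  minimize  7y1 + 8y2 + 22y3
  subject to:
    y1 + 4y3 >= 5
    y2 + y3 >= 2
    y1, y2, y3 >= 0

Solving the primal: x* = (3.5, 8).
  primal value c^T x* = 33.5.
Solving the dual: y* = (0, 0.75, 1.25).
  dual value b^T y* = 33.5.
Strong duality: c^T x* = b^T y*. Confirmed.

33.5


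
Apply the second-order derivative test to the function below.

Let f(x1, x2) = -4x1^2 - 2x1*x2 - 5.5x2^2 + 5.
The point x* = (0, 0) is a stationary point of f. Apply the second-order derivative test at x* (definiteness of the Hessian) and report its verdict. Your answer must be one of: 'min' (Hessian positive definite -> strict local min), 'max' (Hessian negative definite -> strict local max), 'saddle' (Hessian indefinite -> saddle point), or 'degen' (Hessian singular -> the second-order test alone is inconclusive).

Compute the Hessian H = grad^2 f:
  H = [[-8, -2], [-2, -11]]
Verify stationarity: grad f(x*) = H x* + g = (0, 0).
Eigenvalues of H: -12, -7.
Both eigenvalues < 0, so H is negative definite -> x* is a strict local max.

max


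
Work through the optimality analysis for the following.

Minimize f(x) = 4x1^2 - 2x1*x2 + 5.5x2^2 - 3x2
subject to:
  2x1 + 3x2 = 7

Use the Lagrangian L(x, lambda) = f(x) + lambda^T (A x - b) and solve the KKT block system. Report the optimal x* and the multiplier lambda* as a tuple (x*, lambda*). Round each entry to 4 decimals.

Form the Lagrangian:
  L(x, lambda) = (1/2) x^T Q x + c^T x + lambda^T (A x - b)
Stationarity (grad_x L = 0): Q x + c + A^T lambda = 0.
Primal feasibility: A x = b.

This gives the KKT block system:
  [ Q   A^T ] [ x     ]   [-c ]
  [ A    0  ] [ lambda ] = [ b ]

Solving the linear system:
  x*      = (1.2714, 1.4857)
  lambda* = (-3.6)
  f(x*)   = 10.3714

x* = (1.2714, 1.4857), lambda* = (-3.6)


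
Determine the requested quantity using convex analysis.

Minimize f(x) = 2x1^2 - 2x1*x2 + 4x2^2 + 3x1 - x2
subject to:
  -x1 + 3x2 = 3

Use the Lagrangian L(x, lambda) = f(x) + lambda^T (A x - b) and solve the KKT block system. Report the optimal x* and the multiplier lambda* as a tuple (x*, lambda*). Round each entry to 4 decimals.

Form the Lagrangian:
  L(x, lambda) = (1/2) x^T Q x + c^T x + lambda^T (A x - b)
Stationarity (grad_x L = 0): Q x + c + A^T lambda = 0.
Primal feasibility: A x = b.

This gives the KKT block system:
  [ Q   A^T ] [ x     ]   [-c ]
  [ A    0  ] [ lambda ] = [ b ]

Solving the linear system:
  x*      = (-0.9375, 0.6875)
  lambda* = (-2.125)
  f(x*)   = 1.4375

x* = (-0.9375, 0.6875), lambda* = (-2.125)


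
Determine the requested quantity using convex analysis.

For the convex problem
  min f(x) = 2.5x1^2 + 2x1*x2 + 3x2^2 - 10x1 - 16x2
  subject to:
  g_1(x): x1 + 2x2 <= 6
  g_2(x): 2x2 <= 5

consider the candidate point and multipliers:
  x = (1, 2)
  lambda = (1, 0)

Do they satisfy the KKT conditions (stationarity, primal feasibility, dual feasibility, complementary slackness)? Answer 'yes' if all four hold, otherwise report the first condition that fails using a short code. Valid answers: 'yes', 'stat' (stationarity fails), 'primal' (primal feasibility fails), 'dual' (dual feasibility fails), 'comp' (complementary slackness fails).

Gradient of f: grad f(x) = Q x + c = (-1, -2)
Constraint values g_i(x) = a_i^T x - b_i:
  g_1((1, 2)) = -1
  g_2((1, 2)) = -1
Stationarity residual: grad f(x) + sum_i lambda_i a_i = (0, 0)
  -> stationarity OK
Primal feasibility (all g_i <= 0): OK
Dual feasibility (all lambda_i >= 0): OK
Complementary slackness (lambda_i * g_i(x) = 0 for all i): FAILS

Verdict: the first failing condition is complementary_slackness -> comp.

comp


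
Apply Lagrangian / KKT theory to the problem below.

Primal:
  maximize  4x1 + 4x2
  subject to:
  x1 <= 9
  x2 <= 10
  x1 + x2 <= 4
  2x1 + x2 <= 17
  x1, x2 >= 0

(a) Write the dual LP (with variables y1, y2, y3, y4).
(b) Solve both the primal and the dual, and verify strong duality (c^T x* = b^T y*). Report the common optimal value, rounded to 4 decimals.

The standard primal-dual pair for 'max c^T x s.t. A x <= b, x >= 0' is:
  Dual:  min b^T y  s.t.  A^T y >= c,  y >= 0.

So the dual LP is:
  minimize  9y1 + 10y2 + 4y3 + 17y4
  subject to:
    y1 + y3 + 2y4 >= 4
    y2 + y3 + y4 >= 4
    y1, y2, y3, y4 >= 0

Solving the primal: x* = (4, 0).
  primal value c^T x* = 16.
Solving the dual: y* = (0, 0, 4, 0).
  dual value b^T y* = 16.
Strong duality: c^T x* = b^T y*. Confirmed.

16


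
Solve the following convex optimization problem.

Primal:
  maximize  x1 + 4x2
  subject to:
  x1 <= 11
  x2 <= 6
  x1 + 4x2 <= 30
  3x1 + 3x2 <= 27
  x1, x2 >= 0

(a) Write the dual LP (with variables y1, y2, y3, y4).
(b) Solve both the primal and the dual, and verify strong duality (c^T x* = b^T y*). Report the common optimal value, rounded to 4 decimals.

The standard primal-dual pair for 'max c^T x s.t. A x <= b, x >= 0' is:
  Dual:  min b^T y  s.t.  A^T y >= c,  y >= 0.

So the dual LP is:
  minimize  11y1 + 6y2 + 30y3 + 27y4
  subject to:
    y1 + y3 + 3y4 >= 1
    y2 + 4y3 + 3y4 >= 4
    y1, y2, y3, y4 >= 0

Solving the primal: x* = (3, 6).
  primal value c^T x* = 27.
Solving the dual: y* = (0, 3, 0, 0.3333).
  dual value b^T y* = 27.
Strong duality: c^T x* = b^T y*. Confirmed.

27


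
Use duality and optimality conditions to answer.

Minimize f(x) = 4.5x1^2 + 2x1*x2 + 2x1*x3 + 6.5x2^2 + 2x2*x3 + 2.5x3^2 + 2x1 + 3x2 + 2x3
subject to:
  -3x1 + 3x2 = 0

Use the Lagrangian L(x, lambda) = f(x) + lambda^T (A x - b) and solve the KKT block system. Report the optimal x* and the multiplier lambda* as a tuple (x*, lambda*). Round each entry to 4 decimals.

Form the Lagrangian:
  L(x, lambda) = (1/2) x^T Q x + c^T x + lambda^T (A x - b)
Stationarity (grad_x L = 0): Q x + c + A^T lambda = 0.
Primal feasibility: A x = b.

This gives the KKT block system:
  [ Q   A^T ] [ x     ]   [-c ]
  [ A    0  ] [ lambda ] = [ b ]

Solving the linear system:
  x*      = (-0.1491, -0.1491, -0.2807)
  lambda* = (-0.0673)
  f(x*)   = -0.6535

x* = (-0.1491, -0.1491, -0.2807), lambda* = (-0.0673)


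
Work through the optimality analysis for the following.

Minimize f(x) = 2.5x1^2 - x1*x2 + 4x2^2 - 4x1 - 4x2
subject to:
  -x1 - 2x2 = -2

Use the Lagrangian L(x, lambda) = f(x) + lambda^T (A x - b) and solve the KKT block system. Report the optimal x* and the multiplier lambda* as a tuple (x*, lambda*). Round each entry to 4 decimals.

Form the Lagrangian:
  L(x, lambda) = (1/2) x^T Q x + c^T x + lambda^T (A x - b)
Stationarity (grad_x L = 0): Q x + c + A^T lambda = 0.
Primal feasibility: A x = b.

This gives the KKT block system:
  [ Q   A^T ] [ x     ]   [-c ]
  [ A    0  ] [ lambda ] = [ b ]

Solving the linear system:
  x*      = (0.875, 0.5625)
  lambda* = (-0.1875)
  f(x*)   = -3.0625

x* = (0.875, 0.5625), lambda* = (-0.1875)


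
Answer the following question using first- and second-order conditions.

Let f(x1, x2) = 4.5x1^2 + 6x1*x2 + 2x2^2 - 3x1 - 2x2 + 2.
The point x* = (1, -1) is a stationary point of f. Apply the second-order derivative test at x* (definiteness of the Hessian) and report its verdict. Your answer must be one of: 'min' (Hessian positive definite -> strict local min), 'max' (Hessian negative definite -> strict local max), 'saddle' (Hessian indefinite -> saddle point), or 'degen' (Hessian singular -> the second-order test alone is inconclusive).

Compute the Hessian H = grad^2 f:
  H = [[9, 6], [6, 4]]
Verify stationarity: grad f(x*) = H x* + g = (0, 0).
Eigenvalues of H: 0, 13.
H has a zero eigenvalue (singular; positive semidefinite but not definite), so H is neither positive definite, negative definite, nor indefinite. The second-order test alone is inconclusive -> degen.
(Indeed, f is constant along the null direction of H through x*, so x* is not a strict local extremum.)

degen


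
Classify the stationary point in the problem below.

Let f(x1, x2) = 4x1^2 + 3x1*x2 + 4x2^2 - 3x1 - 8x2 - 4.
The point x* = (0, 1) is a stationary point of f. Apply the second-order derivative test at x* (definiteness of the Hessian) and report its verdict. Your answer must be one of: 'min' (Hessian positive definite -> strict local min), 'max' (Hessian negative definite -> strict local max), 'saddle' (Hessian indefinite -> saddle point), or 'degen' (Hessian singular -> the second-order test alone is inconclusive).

Compute the Hessian H = grad^2 f:
  H = [[8, 3], [3, 8]]
Verify stationarity: grad f(x*) = H x* + g = (0, 0).
Eigenvalues of H: 5, 11.
Both eigenvalues > 0, so H is positive definite -> x* is a strict local min.

min


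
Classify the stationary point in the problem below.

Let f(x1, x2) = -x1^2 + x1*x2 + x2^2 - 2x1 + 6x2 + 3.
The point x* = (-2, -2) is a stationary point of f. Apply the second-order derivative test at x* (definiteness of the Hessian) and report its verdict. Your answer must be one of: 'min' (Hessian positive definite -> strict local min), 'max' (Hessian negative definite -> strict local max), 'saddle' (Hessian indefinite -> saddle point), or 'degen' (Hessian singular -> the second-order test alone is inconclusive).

Compute the Hessian H = grad^2 f:
  H = [[-2, 1], [1, 2]]
Verify stationarity: grad f(x*) = H x* + g = (0, 0).
Eigenvalues of H: -2.2361, 2.2361.
Eigenvalues have mixed signs, so H is indefinite -> x* is a saddle point.

saddle


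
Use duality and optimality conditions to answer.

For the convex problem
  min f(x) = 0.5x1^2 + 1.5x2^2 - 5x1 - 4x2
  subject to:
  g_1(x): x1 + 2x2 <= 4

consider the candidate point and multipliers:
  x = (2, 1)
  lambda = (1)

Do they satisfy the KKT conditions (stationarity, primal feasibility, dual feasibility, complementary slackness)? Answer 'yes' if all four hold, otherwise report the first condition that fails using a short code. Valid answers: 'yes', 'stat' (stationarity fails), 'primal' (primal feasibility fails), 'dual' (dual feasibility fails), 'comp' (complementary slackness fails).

Gradient of f: grad f(x) = Q x + c = (-3, -1)
Constraint values g_i(x) = a_i^T x - b_i:
  g_1((2, 1)) = 0
Stationarity residual: grad f(x) + sum_i lambda_i a_i = (-2, 1)
  -> stationarity FAILS
Primal feasibility (all g_i <= 0): OK
Dual feasibility (all lambda_i >= 0): OK
Complementary slackness (lambda_i * g_i(x) = 0 for all i): OK

Verdict: the first failing condition is stationarity -> stat.

stat


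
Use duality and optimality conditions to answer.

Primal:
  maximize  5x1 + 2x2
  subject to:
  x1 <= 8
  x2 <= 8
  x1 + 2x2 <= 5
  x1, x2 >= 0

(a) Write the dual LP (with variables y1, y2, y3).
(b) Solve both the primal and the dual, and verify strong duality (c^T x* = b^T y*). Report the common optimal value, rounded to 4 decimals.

The standard primal-dual pair for 'max c^T x s.t. A x <= b, x >= 0' is:
  Dual:  min b^T y  s.t.  A^T y >= c,  y >= 0.

So the dual LP is:
  minimize  8y1 + 8y2 + 5y3
  subject to:
    y1 + y3 >= 5
    y2 + 2y3 >= 2
    y1, y2, y3 >= 0

Solving the primal: x* = (5, 0).
  primal value c^T x* = 25.
Solving the dual: y* = (0, 0, 5).
  dual value b^T y* = 25.
Strong duality: c^T x* = b^T y*. Confirmed.

25


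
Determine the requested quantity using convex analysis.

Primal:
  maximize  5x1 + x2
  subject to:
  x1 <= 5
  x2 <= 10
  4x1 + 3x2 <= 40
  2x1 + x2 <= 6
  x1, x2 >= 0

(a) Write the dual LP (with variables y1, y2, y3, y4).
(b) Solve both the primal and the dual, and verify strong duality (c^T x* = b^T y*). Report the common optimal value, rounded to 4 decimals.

The standard primal-dual pair for 'max c^T x s.t. A x <= b, x >= 0' is:
  Dual:  min b^T y  s.t.  A^T y >= c,  y >= 0.

So the dual LP is:
  minimize  5y1 + 10y2 + 40y3 + 6y4
  subject to:
    y1 + 4y3 + 2y4 >= 5
    y2 + 3y3 + y4 >= 1
    y1, y2, y3, y4 >= 0

Solving the primal: x* = (3, 0).
  primal value c^T x* = 15.
Solving the dual: y* = (0, 0, 0, 2.5).
  dual value b^T y* = 15.
Strong duality: c^T x* = b^T y*. Confirmed.

15


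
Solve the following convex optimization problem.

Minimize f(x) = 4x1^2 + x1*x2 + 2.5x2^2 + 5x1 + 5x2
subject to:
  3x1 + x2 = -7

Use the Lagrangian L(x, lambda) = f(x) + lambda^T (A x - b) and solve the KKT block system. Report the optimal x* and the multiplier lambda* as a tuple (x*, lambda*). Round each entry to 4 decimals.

Form the Lagrangian:
  L(x, lambda) = (1/2) x^T Q x + c^T x + lambda^T (A x - b)
Stationarity (grad_x L = 0): Q x + c + A^T lambda = 0.
Primal feasibility: A x = b.

This gives the KKT block system:
  [ Q   A^T ] [ x     ]   [-c ]
  [ A    0  ] [ lambda ] = [ b ]

Solving the linear system:
  x*      = (-1.8723, -1.383)
  lambda* = (3.7872)
  f(x*)   = 5.117

x* = (-1.8723, -1.383), lambda* = (3.7872)


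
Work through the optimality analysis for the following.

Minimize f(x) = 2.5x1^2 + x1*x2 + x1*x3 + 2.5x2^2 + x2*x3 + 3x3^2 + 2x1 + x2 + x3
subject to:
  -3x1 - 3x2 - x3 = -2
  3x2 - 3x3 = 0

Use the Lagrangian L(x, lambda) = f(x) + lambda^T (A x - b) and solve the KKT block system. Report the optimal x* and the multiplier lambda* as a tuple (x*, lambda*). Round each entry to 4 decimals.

Form the Lagrangian:
  L(x, lambda) = (1/2) x^T Q x + c^T x + lambda^T (A x - b)
Stationarity (grad_x L = 0): Q x + c + A^T lambda = 0.
Primal feasibility: A x = b.

This gives the KKT block system:
  [ Q   A^T ] [ x     ]   [-c ]
  [ A    0  ] [ lambda ] = [ b ]

Solving the linear system:
  x*      = (0.3624, 0.2282, 0.2282)
  lambda* = (1.4228, 0.5123)
  f(x*)   = 2.0134

x* = (0.3624, 0.2282, 0.2282), lambda* = (1.4228, 0.5123)


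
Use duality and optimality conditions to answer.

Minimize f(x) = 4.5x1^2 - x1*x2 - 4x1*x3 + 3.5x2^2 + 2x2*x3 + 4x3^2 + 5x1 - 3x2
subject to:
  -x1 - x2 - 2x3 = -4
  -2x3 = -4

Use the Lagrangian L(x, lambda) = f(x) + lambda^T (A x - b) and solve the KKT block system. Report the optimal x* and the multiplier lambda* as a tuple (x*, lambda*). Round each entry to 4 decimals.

Form the Lagrangian:
  L(x, lambda) = (1/2) x^T Q x + c^T x + lambda^T (A x - b)
Stationarity (grad_x L = 0): Q x + c + A^T lambda = 0.
Primal feasibility: A x = b.

This gives the KKT block system:
  [ Q   A^T ] [ x     ]   [-c ]
  [ A    0  ] [ lambda ] = [ b ]

Solving the linear system:
  x*      = (0.2222, -0.2222, 2)
  lambda* = (-0.7778, 8.1111)
  f(x*)   = 15.5556

x* = (0.2222, -0.2222, 2), lambda* = (-0.7778, 8.1111)


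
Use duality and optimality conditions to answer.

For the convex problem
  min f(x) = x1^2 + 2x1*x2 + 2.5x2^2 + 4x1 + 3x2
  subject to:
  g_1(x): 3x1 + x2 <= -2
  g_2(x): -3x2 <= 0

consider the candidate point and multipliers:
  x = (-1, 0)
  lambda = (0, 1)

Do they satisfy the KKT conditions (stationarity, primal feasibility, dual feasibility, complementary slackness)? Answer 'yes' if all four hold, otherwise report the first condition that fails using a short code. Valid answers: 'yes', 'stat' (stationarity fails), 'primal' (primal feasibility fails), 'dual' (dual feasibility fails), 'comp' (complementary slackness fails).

Gradient of f: grad f(x) = Q x + c = (2, 1)
Constraint values g_i(x) = a_i^T x - b_i:
  g_1((-1, 0)) = -1
  g_2((-1, 0)) = 0
Stationarity residual: grad f(x) + sum_i lambda_i a_i = (2, -2)
  -> stationarity FAILS
Primal feasibility (all g_i <= 0): OK
Dual feasibility (all lambda_i >= 0): OK
Complementary slackness (lambda_i * g_i(x) = 0 for all i): OK

Verdict: the first failing condition is stationarity -> stat.

stat


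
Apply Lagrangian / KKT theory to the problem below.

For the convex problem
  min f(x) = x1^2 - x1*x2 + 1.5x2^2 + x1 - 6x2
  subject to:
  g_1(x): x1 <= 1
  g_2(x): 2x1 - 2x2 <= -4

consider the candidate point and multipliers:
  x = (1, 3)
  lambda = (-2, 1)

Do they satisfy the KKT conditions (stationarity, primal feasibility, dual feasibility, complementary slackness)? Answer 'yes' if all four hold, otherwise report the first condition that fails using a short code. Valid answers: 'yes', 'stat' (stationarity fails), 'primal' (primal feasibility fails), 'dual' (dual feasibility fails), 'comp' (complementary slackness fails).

Gradient of f: grad f(x) = Q x + c = (0, 2)
Constraint values g_i(x) = a_i^T x - b_i:
  g_1((1, 3)) = 0
  g_2((1, 3)) = 0
Stationarity residual: grad f(x) + sum_i lambda_i a_i = (0, 0)
  -> stationarity OK
Primal feasibility (all g_i <= 0): OK
Dual feasibility (all lambda_i >= 0): FAILS
Complementary slackness (lambda_i * g_i(x) = 0 for all i): OK

Verdict: the first failing condition is dual_feasibility -> dual.

dual


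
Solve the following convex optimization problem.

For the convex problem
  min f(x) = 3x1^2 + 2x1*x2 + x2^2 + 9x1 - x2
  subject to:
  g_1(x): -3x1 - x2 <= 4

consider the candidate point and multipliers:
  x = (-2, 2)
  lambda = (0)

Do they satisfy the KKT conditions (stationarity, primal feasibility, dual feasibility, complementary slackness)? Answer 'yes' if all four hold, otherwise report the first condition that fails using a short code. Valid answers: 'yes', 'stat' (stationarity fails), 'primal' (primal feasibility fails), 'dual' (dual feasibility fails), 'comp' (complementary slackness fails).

Gradient of f: grad f(x) = Q x + c = (1, -1)
Constraint values g_i(x) = a_i^T x - b_i:
  g_1((-2, 2)) = 0
Stationarity residual: grad f(x) + sum_i lambda_i a_i = (1, -1)
  -> stationarity FAILS
Primal feasibility (all g_i <= 0): OK
Dual feasibility (all lambda_i >= 0): OK
Complementary slackness (lambda_i * g_i(x) = 0 for all i): OK

Verdict: the first failing condition is stationarity -> stat.

stat


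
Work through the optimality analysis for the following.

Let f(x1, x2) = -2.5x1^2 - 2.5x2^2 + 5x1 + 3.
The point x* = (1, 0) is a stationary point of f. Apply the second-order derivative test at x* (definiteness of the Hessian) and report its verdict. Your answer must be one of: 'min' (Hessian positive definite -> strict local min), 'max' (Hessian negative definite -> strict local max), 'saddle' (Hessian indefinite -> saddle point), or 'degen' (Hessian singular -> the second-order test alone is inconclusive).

Compute the Hessian H = grad^2 f:
  H = [[-5, 0], [0, -5]]
Verify stationarity: grad f(x*) = H x* + g = (0, 0).
Eigenvalues of H: -5, -5.
Both eigenvalues < 0, so H is negative definite -> x* is a strict local max.

max


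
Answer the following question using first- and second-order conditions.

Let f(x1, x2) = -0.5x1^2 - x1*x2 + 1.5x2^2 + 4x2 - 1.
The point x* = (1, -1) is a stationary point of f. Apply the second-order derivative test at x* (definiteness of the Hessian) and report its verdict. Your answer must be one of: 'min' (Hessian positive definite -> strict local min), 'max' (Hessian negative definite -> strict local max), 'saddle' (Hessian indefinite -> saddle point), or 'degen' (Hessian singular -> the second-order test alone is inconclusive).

Compute the Hessian H = grad^2 f:
  H = [[-1, -1], [-1, 3]]
Verify stationarity: grad f(x*) = H x* + g = (0, 0).
Eigenvalues of H: -1.2361, 3.2361.
Eigenvalues have mixed signs, so H is indefinite -> x* is a saddle point.

saddle


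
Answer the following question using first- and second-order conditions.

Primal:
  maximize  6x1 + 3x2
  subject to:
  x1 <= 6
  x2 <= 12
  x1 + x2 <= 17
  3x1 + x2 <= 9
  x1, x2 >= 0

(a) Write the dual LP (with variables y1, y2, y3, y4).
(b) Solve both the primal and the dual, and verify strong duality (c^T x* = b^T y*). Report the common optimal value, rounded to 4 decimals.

The standard primal-dual pair for 'max c^T x s.t. A x <= b, x >= 0' is:
  Dual:  min b^T y  s.t.  A^T y >= c,  y >= 0.

So the dual LP is:
  minimize  6y1 + 12y2 + 17y3 + 9y4
  subject to:
    y1 + y3 + 3y4 >= 6
    y2 + y3 + y4 >= 3
    y1, y2, y3, y4 >= 0

Solving the primal: x* = (0, 9).
  primal value c^T x* = 27.
Solving the dual: y* = (0, 0, 0, 3).
  dual value b^T y* = 27.
Strong duality: c^T x* = b^T y*. Confirmed.

27


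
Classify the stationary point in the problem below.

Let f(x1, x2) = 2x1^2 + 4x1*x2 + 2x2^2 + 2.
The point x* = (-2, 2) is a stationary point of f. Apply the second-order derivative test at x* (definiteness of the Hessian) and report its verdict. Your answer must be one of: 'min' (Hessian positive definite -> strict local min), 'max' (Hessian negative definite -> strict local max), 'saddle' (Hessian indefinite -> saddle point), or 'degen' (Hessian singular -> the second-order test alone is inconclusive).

Compute the Hessian H = grad^2 f:
  H = [[4, 4], [4, 4]]
Verify stationarity: grad f(x*) = H x* + g = (0, 0).
Eigenvalues of H: 0, 8.
H has a zero eigenvalue (singular; positive semidefinite but not definite), so H is neither positive definite, negative definite, nor indefinite. The second-order test alone is inconclusive -> degen.
(Indeed, f is constant along the null direction of H through x*, so x* is not a strict local extremum.)

degen


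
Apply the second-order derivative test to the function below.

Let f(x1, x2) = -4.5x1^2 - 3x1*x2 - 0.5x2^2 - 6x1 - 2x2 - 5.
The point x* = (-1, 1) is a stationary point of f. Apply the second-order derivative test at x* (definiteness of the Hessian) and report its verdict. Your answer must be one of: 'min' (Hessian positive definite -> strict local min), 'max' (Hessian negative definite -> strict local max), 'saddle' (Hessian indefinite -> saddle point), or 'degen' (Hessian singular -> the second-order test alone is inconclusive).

Compute the Hessian H = grad^2 f:
  H = [[-9, -3], [-3, -1]]
Verify stationarity: grad f(x*) = H x* + g = (0, 0).
Eigenvalues of H: -10, 0.
H has a zero eigenvalue (singular; negative semidefinite but not definite), so H is neither positive definite, negative definite, nor indefinite. The second-order test alone is inconclusive -> degen.
(Indeed, f is constant along the null direction of H through x*, so x* is not a strict local extremum.)

degen


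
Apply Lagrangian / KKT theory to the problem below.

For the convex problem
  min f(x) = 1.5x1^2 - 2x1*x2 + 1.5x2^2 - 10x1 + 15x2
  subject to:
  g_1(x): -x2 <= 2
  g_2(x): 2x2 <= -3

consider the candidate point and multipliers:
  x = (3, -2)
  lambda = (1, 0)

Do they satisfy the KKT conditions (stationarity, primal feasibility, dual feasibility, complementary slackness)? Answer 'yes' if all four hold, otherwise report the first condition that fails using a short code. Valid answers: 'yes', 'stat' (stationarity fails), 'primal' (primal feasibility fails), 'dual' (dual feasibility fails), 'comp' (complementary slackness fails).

Gradient of f: grad f(x) = Q x + c = (3, 3)
Constraint values g_i(x) = a_i^T x - b_i:
  g_1((3, -2)) = 0
  g_2((3, -2)) = -1
Stationarity residual: grad f(x) + sum_i lambda_i a_i = (3, 2)
  -> stationarity FAILS
Primal feasibility (all g_i <= 0): OK
Dual feasibility (all lambda_i >= 0): OK
Complementary slackness (lambda_i * g_i(x) = 0 for all i): OK

Verdict: the first failing condition is stationarity -> stat.

stat


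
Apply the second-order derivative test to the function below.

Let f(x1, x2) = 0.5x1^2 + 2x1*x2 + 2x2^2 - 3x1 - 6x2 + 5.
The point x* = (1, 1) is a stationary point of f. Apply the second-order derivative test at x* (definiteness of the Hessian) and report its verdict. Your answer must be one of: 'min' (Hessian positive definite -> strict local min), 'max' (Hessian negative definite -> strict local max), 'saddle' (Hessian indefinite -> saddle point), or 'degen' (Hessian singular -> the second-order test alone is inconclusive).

Compute the Hessian H = grad^2 f:
  H = [[1, 2], [2, 4]]
Verify stationarity: grad f(x*) = H x* + g = (0, 0).
Eigenvalues of H: 0, 5.
H has a zero eigenvalue (singular; positive semidefinite but not definite), so H is neither positive definite, negative definite, nor indefinite. The second-order test alone is inconclusive -> degen.
(Indeed, f is constant along the null direction of H through x*, so x* is not a strict local extremum.)

degen


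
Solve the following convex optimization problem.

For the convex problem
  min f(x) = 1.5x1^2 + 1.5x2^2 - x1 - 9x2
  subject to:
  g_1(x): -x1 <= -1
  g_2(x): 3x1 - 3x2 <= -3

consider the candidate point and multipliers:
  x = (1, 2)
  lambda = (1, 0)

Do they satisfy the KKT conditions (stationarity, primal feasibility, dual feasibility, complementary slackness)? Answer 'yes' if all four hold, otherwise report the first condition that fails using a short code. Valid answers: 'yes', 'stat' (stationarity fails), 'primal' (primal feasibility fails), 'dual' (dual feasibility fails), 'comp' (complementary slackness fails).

Gradient of f: grad f(x) = Q x + c = (2, -3)
Constraint values g_i(x) = a_i^T x - b_i:
  g_1((1, 2)) = 0
  g_2((1, 2)) = 0
Stationarity residual: grad f(x) + sum_i lambda_i a_i = (1, -3)
  -> stationarity FAILS
Primal feasibility (all g_i <= 0): OK
Dual feasibility (all lambda_i >= 0): OK
Complementary slackness (lambda_i * g_i(x) = 0 for all i): OK

Verdict: the first failing condition is stationarity -> stat.

stat


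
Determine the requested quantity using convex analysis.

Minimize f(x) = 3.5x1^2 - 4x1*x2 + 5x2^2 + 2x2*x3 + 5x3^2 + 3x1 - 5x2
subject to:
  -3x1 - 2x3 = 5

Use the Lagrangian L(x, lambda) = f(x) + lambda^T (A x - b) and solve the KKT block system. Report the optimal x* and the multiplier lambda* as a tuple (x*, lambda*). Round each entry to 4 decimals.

Form the Lagrangian:
  L(x, lambda) = (1/2) x^T Q x + c^T x + lambda^T (A x - b)
Stationarity (grad_x L = 0): Q x + c + A^T lambda = 0.
Primal feasibility: A x = b.

This gives the KKT block system:
  [ Q   A^T ] [ x     ]   [-c ]
  [ A    0  ] [ lambda ] = [ b ]

Solving the linear system:
  x*      = (-1.3618, 0.0467, -0.4573)
  lambda* = (-2.2398)
  f(x*)   = 3.44

x* = (-1.3618, 0.0467, -0.4573), lambda* = (-2.2398)


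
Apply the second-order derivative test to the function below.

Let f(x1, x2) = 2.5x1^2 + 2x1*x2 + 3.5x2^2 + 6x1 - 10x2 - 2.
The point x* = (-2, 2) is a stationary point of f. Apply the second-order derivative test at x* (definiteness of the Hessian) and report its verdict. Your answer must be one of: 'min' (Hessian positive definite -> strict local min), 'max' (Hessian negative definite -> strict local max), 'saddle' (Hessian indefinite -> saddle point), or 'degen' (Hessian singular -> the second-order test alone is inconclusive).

Compute the Hessian H = grad^2 f:
  H = [[5, 2], [2, 7]]
Verify stationarity: grad f(x*) = H x* + g = (0, 0).
Eigenvalues of H: 3.7639, 8.2361.
Both eigenvalues > 0, so H is positive definite -> x* is a strict local min.

min


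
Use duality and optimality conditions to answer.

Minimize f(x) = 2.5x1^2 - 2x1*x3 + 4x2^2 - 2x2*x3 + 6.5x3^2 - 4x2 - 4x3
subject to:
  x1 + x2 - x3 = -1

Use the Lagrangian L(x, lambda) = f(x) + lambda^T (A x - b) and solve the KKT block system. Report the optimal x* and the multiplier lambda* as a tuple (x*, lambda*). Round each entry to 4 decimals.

Form the Lagrangian:
  L(x, lambda) = (1/2) x^T Q x + c^T x + lambda^T (A x - b)
Stationarity (grad_x L = 0): Q x + c + A^T lambda = 0.
Primal feasibility: A x = b.

This gives the KKT block system:
  [ Q   A^T ] [ x     ]   [-c ]
  [ A    0  ] [ lambda ] = [ b ]

Solving the linear system:
  x*      = (-0.586, 0.1338, 0.5478)
  lambda* = (4.0255)
  f(x*)   = 0.6497

x* = (-0.586, 0.1338, 0.5478), lambda* = (4.0255)
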